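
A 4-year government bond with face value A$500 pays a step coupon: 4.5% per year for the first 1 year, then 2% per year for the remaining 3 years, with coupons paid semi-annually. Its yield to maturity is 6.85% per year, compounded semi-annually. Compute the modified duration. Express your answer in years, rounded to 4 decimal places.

Periodic yield y = 0.03425. First find Macaulay duration:
  t   CF        PV=CF/(1+0.03425)^t    t·PV
  1        11.25        10.8774        10.8774
  2        11.25        10.5172        21.0345
  3         5.00         4.5195        13.5586
  4         5.00         4.3699        17.4795
  5         5.00         4.2252        21.1258
  6         5.00         4.0852        24.5114
  7         5.00         3.9499        27.6496
  8       505.00       385.7333     3,085.8665
  Σ                    428.2777     3,222.1032
P = 428.2777; Macaulay duration = 3,222.1032 / 428.2777 = 7.52340 half-year periods = 3.76170 years.
Modified duration = D_Mac / (1 + y) = 3.76170 / 1.03425 = 3.63713 years.

3.6371 years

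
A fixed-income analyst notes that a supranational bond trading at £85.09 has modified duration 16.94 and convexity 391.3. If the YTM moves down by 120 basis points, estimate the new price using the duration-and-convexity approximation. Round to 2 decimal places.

Duration effect: -D_mod·Δy = -16.94 × (-0.012) = +0.203280
Convexity effect: ½·C·(Δy)² = 0.5 × 391.3 × (-0.012)² = +0.0281736
ΔP/P ≈ +0.203280 + 0.0281736 = +0.2314536
New price ≈ 85.09 × (1 + 0.2314536) = 104.784386824.

£104.78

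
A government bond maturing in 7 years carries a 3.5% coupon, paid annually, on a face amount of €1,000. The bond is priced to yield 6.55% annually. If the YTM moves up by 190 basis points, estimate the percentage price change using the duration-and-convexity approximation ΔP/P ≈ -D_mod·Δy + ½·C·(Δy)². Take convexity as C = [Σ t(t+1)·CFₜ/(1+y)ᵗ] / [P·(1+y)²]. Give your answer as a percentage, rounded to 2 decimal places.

With y = 0.0655:
  t   CF        PV=CF/(1+0.0655)^t    t·PV        t(t+1)·PV
  1        35.00        32.8484        32.8484          65.6969
  2        35.00        30.8291        61.6582         184.9747
  3        35.00        28.9339        86.8018         347.2074
  4        35.00        27.1553       108.6211         543.1055
  5        35.00        25.4859       127.4297         764.5784
  6        35.00        23.9192       143.5154       1,004.6079
  7     1,035.00       663.8442     4,646.9095      37,175.2757
  Σ                    833.0162     5,207.7842      40,085.4466
P = 833.0162; D_Mac = 6.25172 yrs; D_mod = 5.86741 yrs; C = 42.38639.
Duration effect: -5.86741 × (+0.019) = -0.111481
Convexity effect: 0.5 × 42.38639 × (0.019)² = +0.0076507
ΔP/P ≈ -0.111481 + 0.0076507 = -0.103830 = -10.3830%.

-10.38%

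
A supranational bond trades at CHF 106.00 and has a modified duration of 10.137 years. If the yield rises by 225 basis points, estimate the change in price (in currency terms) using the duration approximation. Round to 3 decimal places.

-CHF 24.177

Duration approximation: ΔP/P ≈ -D_mod · Δy = -10.137 × (+0.0225) = -0.2280825.
ΔP ≈ 106.00 × (-0.2280825) = -24.176745.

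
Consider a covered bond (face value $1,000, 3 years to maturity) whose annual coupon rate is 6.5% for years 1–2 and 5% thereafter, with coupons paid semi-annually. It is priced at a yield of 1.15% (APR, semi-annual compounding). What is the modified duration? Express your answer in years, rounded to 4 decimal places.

2.7768 years

Periodic yield y = 0.00575. First find Macaulay duration:
  t   CF        PV=CF/(1+0.00575)^t    t·PV
  1        32.50        32.3142        32.3142
  2        32.50        32.1294        64.2589
  3        32.50        31.9458        95.8373
  4        32.50        31.7631       127.0525
  5        25.00        24.2935       121.4674
  6     1,025.00       990.3384     5,942.0304
  Σ                  1,142.7844     6,382.9607
P = 1,142.7844; Macaulay duration = 6,382.9607 / 1,142.7844 = 5.58545 half-year periods = 2.79272 years.
Modified duration = D_Mac / (1 + y) = 2.79272 / 1.00575 = 2.77676 years.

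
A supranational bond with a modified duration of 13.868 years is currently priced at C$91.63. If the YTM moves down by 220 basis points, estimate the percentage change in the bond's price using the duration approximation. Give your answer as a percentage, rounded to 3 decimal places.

+30.510%

Duration approximation: ΔP/P ≈ -D_mod · Δy = -13.868 × (-0.022) = +0.305096.
As a percentage: +30.5096%.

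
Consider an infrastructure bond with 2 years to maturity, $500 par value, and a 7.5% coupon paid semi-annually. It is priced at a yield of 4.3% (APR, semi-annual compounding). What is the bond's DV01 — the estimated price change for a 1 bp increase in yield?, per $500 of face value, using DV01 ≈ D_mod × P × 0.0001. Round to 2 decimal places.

$0.10

Periodic yield y = 0.0215.
  t   CF        PV=CF/(1+0.0215)^t    t·PV
  1        18.75        18.3554        18.3554
  2        18.75        17.9690        35.9381
  3        18.75        17.5908        52.7725
  4       518.75       476.4361     1,905.7442
  Σ                    530.3513     2,012.8101
P = 530.3513; D_Mac = 3.79524 half-year periods = 1.89762 yrs; D_mod = 1.85768 yrs.
DV01 ≈ 1.85768 × 530.3513 × 0.0001 = 0.098522.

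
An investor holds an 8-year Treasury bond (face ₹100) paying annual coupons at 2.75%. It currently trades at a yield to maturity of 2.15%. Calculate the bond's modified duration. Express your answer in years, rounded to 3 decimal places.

7.154 years

Periodic yield y = 0.0215. First find Macaulay duration:
  t   CF        PV=CF/(1+0.0215)^t    t·PV
  1         2.75         2.6921         2.6921
  2         2.75         2.6355         5.2709
  3         2.75         2.5800         7.7400
  4         2.75         2.5257        10.1027
  5         2.75         2.4725        12.3626
  6         2.75         2.4205        14.5229
  7         2.75         2.3695        16.5868
  8       102.75        86.6712       693.3697
  Σ                    104.3670       762.6477
P = 104.3670; Macaulay duration = 762.6477 / 104.3670 = 7.30736 years.
Modified duration = D_Mac / (1 + y) = 7.30736 / 1.0215 = 7.15356 years.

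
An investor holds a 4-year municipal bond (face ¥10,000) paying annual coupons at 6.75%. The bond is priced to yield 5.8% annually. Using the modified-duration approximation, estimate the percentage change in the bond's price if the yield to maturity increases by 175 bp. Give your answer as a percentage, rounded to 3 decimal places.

-6.025%

Periodic yield y = 0.058. Modified duration first:
  t   CF        PV=CF/(1+0.058)^t    t·PV
  1       675.00       637.9962       637.9962
  2       675.00       603.0210     1,206.0420
  3       675.00       569.9631     1,709.8894
  4    10,675.00     8,519.7179    34,078.8714
  Σ                 10,330.6982    37,632.7991
P = 10,330.6982; D_Mac = 3.64281 yrs; D_mod = 3.64281/(1+0.058) = 3.44311 yrs.
ΔP/P ≈ -D_mod · Δy = -3.44311 × (+0.0175) = -0.060254 = -6.0254%.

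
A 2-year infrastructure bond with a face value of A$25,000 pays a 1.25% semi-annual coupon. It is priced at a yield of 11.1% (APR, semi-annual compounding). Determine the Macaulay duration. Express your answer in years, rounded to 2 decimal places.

1.98 years

Periodic yield y = 0.0555. Discount each cash flow and weight by its period:
  t   CF        PV=CF/(1+0.0555)^t    t·PV
  1       156.25       148.0341       148.0341
  2       156.25       140.2502       280.5004
  3       156.25       132.8756       398.6269
  4    25,156.25    20,268.0959    81,072.3838
  Σ                 20,689.2559    81,899.5452
Price P = Σ PV = 20,689.2559.
Macaulay duration = Σ(t·PV) / P = 81,899.5452 / 20,689.2559 = 3.95855 half-year periods.
In years: 3.95855 / 2 = 1.97928 years.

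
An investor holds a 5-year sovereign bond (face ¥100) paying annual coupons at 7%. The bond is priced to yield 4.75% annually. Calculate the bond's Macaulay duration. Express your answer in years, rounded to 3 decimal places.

4.418 years

Periodic yield y = 0.0475. Discount each cash flow and weight by its year:
  t   CF        PV=CF/(1+0.0475)^t    t·PV
  1         7.00         6.6826         6.6826
  2         7.00         6.3795        12.7591
  3         7.00         6.0903        18.2708
  4         7.00         5.8141        23.2564
  5       107.00        84.8425       424.2127
  Σ                    109.8090       485.1815
Price P = Σ PV = 109.8090.
Macaulay duration = Σ(t·PV) / P = 485.1815 / 109.8090 = 4.41841 years.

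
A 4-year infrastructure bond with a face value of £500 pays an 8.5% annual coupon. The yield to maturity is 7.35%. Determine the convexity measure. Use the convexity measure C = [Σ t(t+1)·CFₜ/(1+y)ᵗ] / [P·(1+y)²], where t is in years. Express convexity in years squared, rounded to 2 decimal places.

14.84

With y = 0.0735:
  t   CF        PV=CF/(1+0.0735)^t    t·PV        t(t+1)·PV
  1        42.50        39.5901        39.5901          79.1803
  2        42.50        36.8795        73.7590         221.2769
  3        42.50        34.3544       103.0633         412.2532
  4       542.50       408.4995     1,633.9981       8,169.9903
  Σ                    519.3236     1,850.4105       8,882.7007
P = 519.3236.
Convexity = Σ t(t+1)·PV / [P·(1+y)²] = 8,882.7007 / (519.3236 × 1.152402) = 14.84236.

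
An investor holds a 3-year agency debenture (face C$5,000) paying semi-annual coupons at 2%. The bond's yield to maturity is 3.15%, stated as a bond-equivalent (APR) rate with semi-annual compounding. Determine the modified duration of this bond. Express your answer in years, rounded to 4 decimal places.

Periodic yield y = 0.01575. First find Macaulay duration:
  t   CF        PV=CF/(1+0.01575)^t    t·PV
  1        50.00        49.2247        49.2247
  2        50.00        48.4614        96.9229
  3        50.00        47.7100       143.1300
  4        50.00        46.9702       187.8809
  5        50.00        46.2419       231.2096
  6     5,050.00     4,598.0151    27,588.0905
  Σ                  4,836.6234    28,296.4587
P = 4,836.6234; Macaulay duration = 28,296.4587 / 4,836.6234 = 5.85046 half-year periods = 2.92523 years.
Modified duration = D_Mac / (1 + y) = 2.92523 / 1.01575 = 2.87987 years.

2.8799 years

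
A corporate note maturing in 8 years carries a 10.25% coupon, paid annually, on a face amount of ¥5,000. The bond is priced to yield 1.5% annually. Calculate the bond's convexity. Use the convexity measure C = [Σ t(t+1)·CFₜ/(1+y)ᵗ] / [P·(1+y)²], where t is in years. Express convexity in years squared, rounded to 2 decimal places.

50.64

With y = 0.015:
  t   CF        PV=CF/(1+0.015)^t    t·PV        t(t+1)·PV
  1       512.50       504.9261       504.9261       1,009.8522
  2       512.50       497.4641       994.9283       2,984.7849
  3       512.50       490.1125     1,470.3374       5,881.3495
  4       512.50       482.8694     1,931.4777       9,657.3884
  5       512.50       475.7334     2,378.6671      14,272.0025
  6       512.50       468.7029     2,812.2172      19,685.5207
  7       512.50       461.7762     3,232.4336      25,859.4689
  8     5,512.50     4,893.5076    39,148.0606     352,332.5450
  Σ                  8,275.0922    52,473.0479     431,682.9121
P = 8,275.0922.
Convexity = Σ t(t+1)·PV / [P·(1+y)²] = 431,682.9121 / (8,275.0922 × 1.030225) = 50.63606.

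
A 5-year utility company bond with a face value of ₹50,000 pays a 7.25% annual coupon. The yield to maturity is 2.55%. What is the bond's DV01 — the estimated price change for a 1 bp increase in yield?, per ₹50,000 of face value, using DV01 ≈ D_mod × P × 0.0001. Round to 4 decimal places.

Periodic yield y = 0.0255.
  t   CF        PV=CF/(1+0.0255)^t    t·PV
  1     3,625.00     3,534.8610     3,534.8610
  2     3,625.00     3,446.9635     6,893.9269
  3     3,625.00     3,361.2516    10,083.7547
  4     3,625.00     3,277.6710    13,110.6838
  5    53,625.00    47,281.2535   236,406.2674
  Σ                 60,902.0005   270,029.4939
P = 60,902.0005; D_Mac = 4.43384 yrs; D_mod = 4.32358 yrs.
DV01 ≈ 4.32358 × 60,902.0005 × 0.0001 = 26.331496.

₹26.3315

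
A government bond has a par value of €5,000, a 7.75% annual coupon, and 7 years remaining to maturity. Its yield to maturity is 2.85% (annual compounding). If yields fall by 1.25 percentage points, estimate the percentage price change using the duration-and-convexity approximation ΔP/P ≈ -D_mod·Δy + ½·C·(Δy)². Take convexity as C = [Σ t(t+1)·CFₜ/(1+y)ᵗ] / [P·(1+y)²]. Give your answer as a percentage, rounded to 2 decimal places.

+7.43%

With y = 0.0285:
  t   CF        PV=CF/(1+0.0285)^t    t·PV        t(t+1)·PV
  1       387.50       376.7623       376.7623         753.5246
  2       387.50       366.3221       732.6442       2,197.9326
  3       387.50       356.1712     1,068.5136       4,274.0546
  4       387.50       346.3016     1,385.2065       6,926.0324
  5       387.50       336.7055     1,683.5276      10,101.1654
  6       387.50       327.3753     1,964.2519      13,749.7633
  7     5,387.50     4,425.4477    30,978.1338     247,825.0703
  Σ                  6,535.0857    38,189.0398     285,827.5430
P = 6,535.0857; D_Mac = 5.84369 yrs; D_mod = 5.68176 yrs; C = 41.34702.
Duration effect: -5.68176 × (-0.0125) = +0.071022
Convexity effect: 0.5 × 41.34702 × (-0.0125)² = +0.0032302
ΔP/P ≈ +0.071022 + 0.0032302 = +0.074252 = +7.4252%.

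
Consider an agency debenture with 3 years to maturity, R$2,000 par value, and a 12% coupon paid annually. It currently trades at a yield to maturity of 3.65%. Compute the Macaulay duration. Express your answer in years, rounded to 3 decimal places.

2.722 years

Periodic yield y = 0.0365. Discount each cash flow and weight by its year:
  t   CF        PV=CF/(1+0.0365)^t    t·PV
  1       240.00       231.5485       231.5485
  2       240.00       223.3946       446.7892
  3     2,240.00     2,011.5929     6,034.7788
  Σ                  2,466.5360     6,713.1164
Price P = Σ PV = 2,466.5360.
Macaulay duration = Σ(t·PV) / P = 6,713.1164 / 2,466.5360 = 2.72168 years.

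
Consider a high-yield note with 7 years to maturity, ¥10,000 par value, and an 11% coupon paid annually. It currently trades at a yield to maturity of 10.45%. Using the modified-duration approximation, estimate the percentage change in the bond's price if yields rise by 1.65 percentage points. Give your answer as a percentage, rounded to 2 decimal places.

-7.85%

Periodic yield y = 0.1045. Modified duration first:
  t   CF        PV=CF/(1+0.1045)^t    t·PV
  1     1,100.00       995.9258       995.9258
  2     1,100.00       901.6983     1,803.3966
  3     1,100.00       816.3860     2,449.1579
  4     1,100.00       739.1453     2,956.5811
  5     1,100.00       669.2126     3,346.0628
  6     1,100.00       605.8964     3,635.3783
  7    11,100.00     5,535.5775    38,749.0427
  Σ                 10,263.8417    53,935.5451
P = 10,263.8417; D_Mac = 5.25491 yrs; D_mod = 5.25491/(1+0.1045) = 4.75773 yrs.
ΔP/P ≈ -D_mod · Δy = -4.75773 × (+0.0165) = -0.078502 = -7.8502%.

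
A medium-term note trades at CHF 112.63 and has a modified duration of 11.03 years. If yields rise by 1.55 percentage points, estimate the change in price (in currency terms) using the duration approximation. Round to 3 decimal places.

-CHF 19.256

Duration approximation: ΔP/P ≈ -D_mod · Δy = -11.03 × (+0.0155) = -0.170965.
ΔP ≈ 112.63 × (-0.170965) = -19.25578795.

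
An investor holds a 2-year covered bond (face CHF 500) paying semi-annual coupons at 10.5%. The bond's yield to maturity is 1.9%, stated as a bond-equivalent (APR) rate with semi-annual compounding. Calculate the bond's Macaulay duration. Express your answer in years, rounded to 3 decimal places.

1.867 years

Periodic yield y = 0.0095. Discount each cash flow and weight by its period:
  t   CF        PV=CF/(1+0.0095)^t    t·PV
  1        26.25        26.0030        26.0030
  2        26.25        25.7583        51.5165
  3        26.25        25.5159        76.5476
  4       526.25       506.7186     2,026.8743
  Σ                    583.9957     2,180.9414
Price P = Σ PV = 583.9957.
Macaulay duration = Σ(t·PV) / P = 2,180.9414 / 583.9957 = 3.73452 half-year periods.
In years: 3.73452 / 2 = 1.86726 years.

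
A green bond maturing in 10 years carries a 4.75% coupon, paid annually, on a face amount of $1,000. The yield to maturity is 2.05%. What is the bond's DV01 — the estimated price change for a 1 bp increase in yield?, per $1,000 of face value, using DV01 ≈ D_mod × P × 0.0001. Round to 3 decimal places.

$1.022

Periodic yield y = 0.0205.
  t   CF        PV=CF/(1+0.0205)^t    t·PV
  1        47.50        46.5458        46.5458
  2        47.50        45.6108        91.2216
  3        47.50        44.6946       134.0837
  4        47.50        43.7967       175.1869
  5        47.50        42.9169       214.5846
  6        47.50        42.0548       252.3288
  7        47.50        41.2100       288.4700
  8        47.50        40.3822       323.0573
  9        47.50        39.5710       356.1386
  10    1,047.50       855.1139     8,551.1385
  Σ                  1,241.8965    10,432.7556
P = 1,241.8965; D_Mac = 8.40066 yrs; D_mod = 8.23191 yrs.
DV01 ≈ 8.23191 × 1,241.8965 × 0.0001 = 1.022318.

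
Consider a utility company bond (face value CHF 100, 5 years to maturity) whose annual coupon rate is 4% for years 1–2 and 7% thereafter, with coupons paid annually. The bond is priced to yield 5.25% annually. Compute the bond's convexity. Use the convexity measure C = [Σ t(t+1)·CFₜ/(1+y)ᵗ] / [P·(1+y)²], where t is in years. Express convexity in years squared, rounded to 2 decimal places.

23.91

With y = 0.0525:
  t   CF        PV=CF/(1+0.0525)^t    t·PV        t(t+1)·PV
  1         4.00         3.8005         3.8005           7.6010
  2         4.00         3.6109         7.2218          21.6654
  3         7.00         6.0039        18.0116          72.0465
  4         7.00         5.7044        22.8176         114.0879
  5       107.00        82.8463       414.2316       2,485.3898
  Σ                    101.9660       466.0831       2,700.7906
P = 101.9660.
Convexity = Σ t(t+1)·PV / [P·(1+y)²] = 2,700.7906 / (101.9660 × 1.107756) = 23.91065.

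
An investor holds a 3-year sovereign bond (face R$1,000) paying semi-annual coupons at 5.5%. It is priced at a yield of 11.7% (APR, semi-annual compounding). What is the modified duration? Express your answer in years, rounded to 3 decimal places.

2.632 years

Periodic yield y = 0.0585. First find Macaulay duration:
  t   CF        PV=CF/(1+0.0585)^t    t·PV
  1        27.50        25.9802        25.9802
  2        27.50        24.5443        49.0886
  3        27.50        23.1878        69.5635
  4        27.50        21.9063        87.6252
  5        27.50        20.6956       103.4781
  6     1,027.50       730.5276     4,383.1659
  Σ                    846.8419     4,718.9015
P = 846.8419; Macaulay duration = 4,718.9015 / 846.8419 = 5.57235 half-year periods = 2.78618 years.
Modified duration = D_Mac / (1 + y) = 2.78618 / 1.0585 = 2.63219 years.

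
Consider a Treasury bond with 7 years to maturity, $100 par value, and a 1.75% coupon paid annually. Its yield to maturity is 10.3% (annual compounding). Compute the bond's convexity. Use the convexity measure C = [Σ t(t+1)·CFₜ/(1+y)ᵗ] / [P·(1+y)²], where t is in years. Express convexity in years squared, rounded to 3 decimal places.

41.848

With y = 0.103:
  t   CF        PV=CF/(1+0.103)^t    t·PV        t(t+1)·PV
  1         1.75         1.5866         1.5866           3.1732
  2         1.75         1.4384         2.8768           8.6305
  3         1.75         1.3041         3.9123          15.6492
  4         1.75         1.1823         4.7293          23.6465
  5         1.75         1.0719         5.3596          32.1575
  6         1.75         0.9718         5.8309          40.8164
  7       101.75        51.2278       358.5947       2,868.7576
  Σ                     58.7830       382.8902       2,992.8308
P = 58.7830.
Convexity = Σ t(t+1)·PV / [P·(1+y)²] = 2,992.8308 / (58.7830 × 1.216609) = 41.84847.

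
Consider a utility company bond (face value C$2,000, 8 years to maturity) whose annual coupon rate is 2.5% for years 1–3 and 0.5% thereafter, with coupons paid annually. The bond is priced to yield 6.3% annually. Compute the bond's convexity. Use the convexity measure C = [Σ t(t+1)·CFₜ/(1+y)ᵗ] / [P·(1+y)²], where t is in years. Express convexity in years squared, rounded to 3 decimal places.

57.537

With y = 0.063:
  t   CF        PV=CF/(1+0.063)^t    t·PV        t(t+1)·PV
  1        50.00        47.0367        47.0367          94.0734
  2        50.00        44.2490        88.4980         265.4940
  3        50.00        41.6265       124.8796         499.5184
  4        10.00         7.8319        31.3276         156.6379
  5        10.00         7.3677        36.8386         221.0319
  6        10.00         6.9311        41.5864         291.1050
  7        10.00         6.5203        45.6421         365.1364
  8     2,010.00     1,232.9059     9,863.2474      88,769.2269
  Σ                  1,394.4691    10,279.0564      90,662.2239
P = 1,394.4691.
Convexity = Σ t(t+1)·PV / [P·(1+y)²] = 90,662.2239 / (1,394.4691 × 1.129969) = 57.53749.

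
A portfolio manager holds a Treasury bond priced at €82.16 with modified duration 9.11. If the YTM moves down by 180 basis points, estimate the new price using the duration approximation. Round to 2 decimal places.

€95.63

Duration approximation: ΔP/P ≈ -D_mod · Δy = -9.11 × (-0.018) = +0.163980.
New price ≈ 82.16 × (1 + 0.163980) = 95.6325968.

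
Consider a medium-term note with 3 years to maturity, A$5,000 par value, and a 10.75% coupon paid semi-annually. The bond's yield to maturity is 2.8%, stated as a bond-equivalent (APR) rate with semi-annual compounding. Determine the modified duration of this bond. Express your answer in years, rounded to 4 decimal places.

Periodic yield y = 0.014. First find Macaulay duration:
  t   CF        PV=CF/(1+0.014)^t    t·PV
  1       268.75       265.0394       265.0394
  2       268.75       261.3801       522.7603
  3       268.75       257.7713       773.3140
  4       268.75       254.2124     1,016.8494
  5       268.75       250.7025     1,253.5126
  6     5,268.75     4,847.0764    29,082.4582
  Σ                  6,136.1821    32,913.9339
P = 6,136.1821; Macaulay duration = 32,913.9339 / 6,136.1821 = 5.36391 half-year periods = 2.68196 years.
Modified duration = D_Mac / (1 + y) = 2.68196 / 1.014 = 2.64493 years.

2.6449 years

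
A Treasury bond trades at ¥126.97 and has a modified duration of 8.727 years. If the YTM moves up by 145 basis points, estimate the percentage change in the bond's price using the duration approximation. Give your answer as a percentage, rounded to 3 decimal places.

-12.654%

Duration approximation: ΔP/P ≈ -D_mod · Δy = -8.727 × (+0.0145) = -0.1265415.
As a percentage: -12.65415%.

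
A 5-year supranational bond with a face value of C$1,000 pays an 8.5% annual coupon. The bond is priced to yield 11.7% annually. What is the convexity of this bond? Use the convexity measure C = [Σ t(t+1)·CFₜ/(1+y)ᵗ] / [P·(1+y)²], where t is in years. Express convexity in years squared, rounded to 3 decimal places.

19.139

With y = 0.117:
  t   CF        PV=CF/(1+0.117)^t    t·PV        t(t+1)·PV
  1        85.00        76.0967        76.0967         152.1934
  2        85.00        68.1260       136.2519         408.7557
  3        85.00        60.9901       182.9703         731.8813
  4        85.00        54.6017       218.4068       1,092.0342
  5     1,085.00       623.9702     3,119.8512      18,719.1070
  Σ                    883.7847     3,733.5769      21,103.9716
P = 883.7847.
Convexity = Σ t(t+1)·PV / [P·(1+y)²] = 21,103.9716 / (883.7847 × 1.247689) = 19.13865.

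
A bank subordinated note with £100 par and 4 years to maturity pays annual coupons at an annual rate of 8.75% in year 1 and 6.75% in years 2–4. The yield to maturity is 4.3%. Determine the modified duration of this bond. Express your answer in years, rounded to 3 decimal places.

Periodic yield y = 0.043. First find Macaulay duration:
  t   CF        PV=CF/(1+0.043)^t    t·PV
  1         8.75         8.3893         8.3893
  2         6.75         6.2049        12.4098
  3         6.75         5.9491        17.8473
  4       106.75        90.2050       360.8200
  Σ                    110.7483       399.4664
P = 110.7483; Macaulay duration = 399.4664 / 110.7483 = 3.60698 years.
Modified duration = D_Mac / (1 + y) = 3.60698 / 1.043 = 3.45827 years.

3.458 years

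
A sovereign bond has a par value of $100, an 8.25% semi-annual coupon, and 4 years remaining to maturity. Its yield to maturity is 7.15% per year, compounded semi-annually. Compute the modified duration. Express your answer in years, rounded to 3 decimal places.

3.377 years

Periodic yield y = 0.03575. First find Macaulay duration:
  t   CF        PV=CF/(1+0.03575)^t    t·PV
  1        4.125         3.9826         3.9826
  2        4.125         3.8452         7.6903
  3        4.125         3.7124        11.1373
  4        4.125         3.5843        14.3372
  5        4.125         3.4606        17.3029
  6        4.125         3.3411        20.0468
  7        4.125         3.2258        22.5807
  8      104.125        78.6168       628.9346
  Σ                    103.7689       726.0124
P = 103.7689; Macaulay duration = 726.0124 / 103.7689 = 6.99644 half-year periods = 3.49822 years.
Modified duration = D_Mac / (1 + y) = 3.49822 / 1.03575 = 3.37747 years.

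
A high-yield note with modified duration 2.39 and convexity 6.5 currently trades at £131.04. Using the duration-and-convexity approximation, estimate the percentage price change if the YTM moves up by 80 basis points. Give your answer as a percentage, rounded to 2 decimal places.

-1.89%

Duration effect: -D_mod·Δy = -2.39 × (+0.008) = -0.019120
Convexity effect: ½·C·(Δy)² = 0.5 × 6.5 × (0.008)² = +0.0002080
ΔP/P ≈ -0.019120 + 0.0002080 = -0.018912
= -1.8912%.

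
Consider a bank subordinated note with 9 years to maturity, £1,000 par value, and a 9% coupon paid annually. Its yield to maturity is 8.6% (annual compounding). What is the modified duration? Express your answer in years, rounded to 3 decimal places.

6.047 years

Periodic yield y = 0.086. First find Macaulay duration:
  t   CF        PV=CF/(1+0.086)^t    t·PV
  1        90.00        82.8729        82.8729
  2        90.00        76.3102       152.6205
  3        90.00        70.2673       210.8018
  4        90.00        64.7028       258.8113
  5        90.00        59.5790       297.8951
  6        90.00        54.8610       329.1659
  7        90.00        50.5166       353.6159
  8        90.00        46.5162       372.1293
  9     1,090.00       518.7500     4,668.7496
  Σ                  1,024.3759     6,726.6623
P = 1,024.3759; Macaulay duration = 6,726.6623 / 1,024.3759 = 6.56660 years.
Modified duration = D_Mac / (1 + y) = 6.56660 / 1.086 = 6.04659 years.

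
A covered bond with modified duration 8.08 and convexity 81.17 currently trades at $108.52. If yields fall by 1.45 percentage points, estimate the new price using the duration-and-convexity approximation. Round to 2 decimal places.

Duration effect: -D_mod·Δy = -8.08 × (-0.0145) = +0.117160
Convexity effect: ½·C·(Δy)² = 0.5 × 81.17 × (-0.0145)² = +0.00853299625
ΔP/P ≈ +0.117160 + 0.00853299625 = +0.12569299625
New price ≈ 108.52 × (1 + 0.12569299625) = 122.16020395305.

$122.16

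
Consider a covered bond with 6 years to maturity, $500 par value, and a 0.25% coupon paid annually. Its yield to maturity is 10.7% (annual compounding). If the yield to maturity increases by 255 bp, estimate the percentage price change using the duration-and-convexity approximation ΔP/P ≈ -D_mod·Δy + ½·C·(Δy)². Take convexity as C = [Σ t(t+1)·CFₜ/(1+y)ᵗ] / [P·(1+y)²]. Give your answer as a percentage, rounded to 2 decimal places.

-12.60%

With y = 0.107:
  t   CF        PV=CF/(1+0.107)^t    t·PV        t(t+1)·PV
  1         1.25         1.1292         1.1292           2.2584
  2         1.25         1.0200         2.0401           6.1202
  3         1.25         0.9214         2.7643          11.0573
  4         1.25         0.8324         3.3295          16.6475
  5         1.25         0.7519         3.7596          22.5576
  6       501.25       272.3759     1,634.2553      11,439.7873
  Σ                    277.0308     1,647.2780      11,498.4283
P = 277.0308; D_Mac = 5.94619 yrs; D_mod = 5.37145 yrs; C = 33.86999.
Duration effect: -5.37145 × (+0.0255) = -0.136972
Convexity effect: 0.5 × 33.86999 × (0.0255)² = +0.0110120
ΔP/P ≈ -0.136972 + 0.0110120 = -0.125960 = -12.5960%.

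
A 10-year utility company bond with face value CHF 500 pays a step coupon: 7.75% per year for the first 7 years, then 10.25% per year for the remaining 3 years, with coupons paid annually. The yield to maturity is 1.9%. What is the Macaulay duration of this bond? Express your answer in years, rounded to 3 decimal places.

Periodic yield y = 0.019. Discount each cash flow and weight by its year:
  t   CF        PV=CF/(1+0.019)^t    t·PV
  1        38.75        38.0275        38.0275
  2        38.75        37.3184        74.6369
  3        38.75        36.6226       109.8678
  4        38.75        35.9397       143.7590
  5        38.75        35.2696       176.3481
  6        38.75        34.6120       207.6720
  7        38.75        33.9666       237.7664
  8        51.25        44.0860       352.6878
  9        51.25        43.2640       389.3756
  10      551.25       456.6745     4,566.7450
  Σ                    795.7809     6,296.8859
Price P = Σ PV = 795.7809.
Macaulay duration = Σ(t·PV) / P = 6,296.8859 / 795.7809 = 7.91284 years.

7.913 years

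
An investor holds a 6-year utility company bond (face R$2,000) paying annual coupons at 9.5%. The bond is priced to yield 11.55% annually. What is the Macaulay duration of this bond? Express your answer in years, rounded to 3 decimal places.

Periodic yield y = 0.1155. Discount each cash flow and weight by its year:
  t   CF        PV=CF/(1+0.1155)^t    t·PV
  1       190.00       170.3272       170.3272
  2       190.00       152.6914       305.3827
  3       190.00       136.8815       410.6446
  4       190.00       122.7087       490.8347
  5       190.00       110.0033       550.0165
  6     2,190.00     1,136.6498     6,819.8986
  Σ                  1,829.2619     8,747.1044
Price P = Σ PV = 1,829.2619.
Macaulay duration = Σ(t·PV) / P = 8,747.1044 / 1,829.2619 = 4.78177 years.

4.782 years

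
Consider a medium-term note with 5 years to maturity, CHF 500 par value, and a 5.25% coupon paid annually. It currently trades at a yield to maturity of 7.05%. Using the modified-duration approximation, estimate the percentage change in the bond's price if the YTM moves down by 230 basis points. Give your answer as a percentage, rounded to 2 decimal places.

+9.68%

Periodic yield y = 0.0705. Modified duration first:
  t   CF        PV=CF/(1+0.0705)^t    t·PV
  1        26.25        24.5213        24.5213
  2        26.25        22.9064        45.8127
  3        26.25        21.3978        64.1934
  4        26.25        19.9886        79.9544
  5       526.25       374.3335     1,871.6677
  Σ                    463.1476     2,086.1496
P = 463.1476; D_Mac = 4.50429 yrs; D_mod = 4.50429/(1+0.0705) = 4.20765 yrs.
ΔP/P ≈ -D_mod · Δy = -4.20765 × (-0.023) = +0.096776 = +9.6776%.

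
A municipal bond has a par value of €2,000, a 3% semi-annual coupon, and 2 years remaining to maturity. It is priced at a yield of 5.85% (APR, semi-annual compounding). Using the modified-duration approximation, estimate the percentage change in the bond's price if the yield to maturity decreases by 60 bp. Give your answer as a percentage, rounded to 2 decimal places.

+1.14%

Periodic yield y = 0.02925. Modified duration first:
  t   CF        PV=CF/(1+0.02925)^t    t·PV
  1        30.00        29.1474        29.1474
  2        30.00        28.3191        56.6382
  3        30.00        27.5143        82.5429
  4     2,030.00     1,808.8916     7,235.5663
  Σ                  1,893.8724     7,403.8949
P = 1,893.8724; D_Mac = 3.90939 half-year periods = 1.95470 yrs; D_mod = 1.95470/(1+0.02925) = 1.89915 yrs.
ΔP/P ≈ -D_mod · Δy = -1.89915 × (-0.006) = +0.011395 = +1.1395%.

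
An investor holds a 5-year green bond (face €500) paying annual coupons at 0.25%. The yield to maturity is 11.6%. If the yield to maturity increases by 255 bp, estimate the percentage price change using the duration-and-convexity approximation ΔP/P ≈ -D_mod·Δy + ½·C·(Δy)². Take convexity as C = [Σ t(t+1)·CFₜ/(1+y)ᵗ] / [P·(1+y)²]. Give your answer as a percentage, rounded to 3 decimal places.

-10.570%

With y = 0.116:
  t   CF        PV=CF/(1+0.116)^t    t·PV        t(t+1)·PV
  1         1.25         1.1201         1.1201           2.2401
  2         1.25         1.0036         2.0073           6.0219
  3         1.25         0.8993         2.6980          10.7919
  4         1.25         0.8058         3.2234          16.1170
  5       501.25       289.5566     1,447.7828       8,686.6969
  Σ                    293.3855     1,456.8316       8,721.8678
P = 293.3855; D_Mac = 4.96559 yrs; D_mod = 4.44945 yrs; C = 23.86946.
Duration effect: -4.44945 × (+0.0255) = -0.113461
Convexity effect: 0.5 × 23.86946 × (0.0255)² = +0.0077606
ΔP/P ≈ -0.113461 + 0.0077606 = -0.105700 = -10.5700%.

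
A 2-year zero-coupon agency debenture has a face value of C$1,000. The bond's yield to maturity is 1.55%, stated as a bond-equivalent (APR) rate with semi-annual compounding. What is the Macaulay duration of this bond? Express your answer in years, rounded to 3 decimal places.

A zero-coupon bond has a single cash flow at maturity, so its Macaulay duration equals its maturity: 2 years.
(Equivalently: 4 semi-annual periods ÷ 2 = 2 years.)

2.000 years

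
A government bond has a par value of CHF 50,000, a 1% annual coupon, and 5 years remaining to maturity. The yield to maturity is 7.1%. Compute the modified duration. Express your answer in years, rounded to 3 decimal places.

Periodic yield y = 0.071. First find Macaulay duration:
  t   CF        PV=CF/(1+0.071)^t    t·PV
  1       500.00       466.8534       466.8534
  2       500.00       435.9042       871.8084
  3       500.00       407.0067     1,221.0202
  4       500.00       380.0250     1,520.0998
  5    50,500.00    35,838.0214   179,190.1068
  Σ                 37,527.8107   183,269.8886
P = 37,527.8107; Macaulay duration = 183,269.8886 / 37,527.8107 = 4.88358 years.
Modified duration = D_Mac / (1 + y) = 4.88358 / 1.071 = 4.55983 years.

4.560 years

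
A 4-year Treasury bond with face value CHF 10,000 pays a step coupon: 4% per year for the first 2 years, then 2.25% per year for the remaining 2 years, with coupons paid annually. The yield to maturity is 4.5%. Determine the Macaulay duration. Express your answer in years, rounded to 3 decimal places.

Periodic yield y = 0.045. Discount each cash flow and weight by its year:
  t   CF        PV=CF/(1+0.045)^t    t·PV
  1       400.00       382.7751       382.7751
  2       400.00       366.2920       732.5840
  3       225.00       197.1667       591.5002
  4    10,225.00     8,574.2897    34,297.1590
  Σ                  9,520.5236    36,004.0182
Price P = Σ PV = 9,520.5236.
Macaulay duration = Σ(t·PV) / P = 36,004.0182 / 9,520.5236 = 3.78173 years.

3.782 years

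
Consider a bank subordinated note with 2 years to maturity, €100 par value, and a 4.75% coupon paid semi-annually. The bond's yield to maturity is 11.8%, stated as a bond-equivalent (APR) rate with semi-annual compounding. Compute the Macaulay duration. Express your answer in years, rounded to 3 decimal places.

Periodic yield y = 0.059. Discount each cash flow and weight by its period:
  t   CF        PV=CF/(1+0.059)^t    t·PV
  1        2.375         2.2427         2.2427
  2        2.375         2.1177         4.2355
  3        2.375         1.9998         5.9993
  4      102.375        81.3973       325.5893
  Σ                     87.7575       338.0667
Price P = Σ PV = 87.7575.
Macaulay duration = Σ(t·PV) / P = 338.0667 / 87.7575 = 3.85228 half-year periods.
In years: 3.85228 / 2 = 1.92614 years.

1.926 years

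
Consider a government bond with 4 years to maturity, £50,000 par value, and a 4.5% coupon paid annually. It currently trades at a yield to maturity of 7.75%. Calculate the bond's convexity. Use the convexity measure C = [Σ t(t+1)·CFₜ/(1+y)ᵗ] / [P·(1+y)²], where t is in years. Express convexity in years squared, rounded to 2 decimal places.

15.70

With y = 0.0775:
  t   CF        PV=CF/(1+0.0775)^t    t·PV        t(t+1)·PV
  1     2,250.00     2,088.1671     2,088.1671       4,176.3341
  2     2,250.00     1,937.9741     3,875.9481      11,627.8444
  3     2,250.00     1,798.5838     5,395.7515      21,583.0058
  4    52,250.00    38,762.9820   155,051.9280     775,259.6399
  Σ                 44,587.7069   166,411.7946     812,646.8242
P = 44,587.7069.
Convexity = Σ t(t+1)·PV / [P·(1+y)²] = 812,646.8242 / (44,587.7069 × 1.161006) = 15.69828.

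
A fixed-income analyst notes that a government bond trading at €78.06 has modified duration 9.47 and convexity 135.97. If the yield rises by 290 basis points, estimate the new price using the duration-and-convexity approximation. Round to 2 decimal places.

Duration effect: -D_mod·Δy = -9.47 × (+0.029) = -0.274630
Convexity effect: ½·C·(Δy)² = 0.5 × 135.97 × (0.029)² = +0.057175385
ΔP/P ≈ -0.274630 + 0.057175385 = -0.217454615
New price ≈ 78.06 × (1 - 0.217454615) = 61.0854927531.

€61.09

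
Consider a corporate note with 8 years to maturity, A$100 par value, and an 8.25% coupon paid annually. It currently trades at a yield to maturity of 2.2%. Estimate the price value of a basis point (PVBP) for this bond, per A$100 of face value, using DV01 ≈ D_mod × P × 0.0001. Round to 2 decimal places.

A$0.09

Periodic yield y = 0.022.
  t   CF        PV=CF/(1+0.022)^t    t·PV
  1         8.25         8.0724         8.0724
  2         8.25         7.8986        15.7973
  3         8.25         7.7286        23.1858
  4         8.25         7.5622        30.2490
  5         8.25         7.3995        36.9973
  6         8.25         7.2402        43.4410
  7         8.25         7.0843        49.5902
  8       108.25        90.9538       727.6302
  Σ                    143.9396       934.9631
P = 143.9396; D_Mac = 6.49552 yrs; D_mod = 6.35570 yrs.
DV01 ≈ 6.35570 × 143.9396 × 0.0001 = 0.091484.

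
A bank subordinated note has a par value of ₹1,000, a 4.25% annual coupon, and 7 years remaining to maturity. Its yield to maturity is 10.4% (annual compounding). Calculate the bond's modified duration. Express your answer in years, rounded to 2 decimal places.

5.45 years

Periodic yield y = 0.104. First find Macaulay duration:
  t   CF        PV=CF/(1+0.104)^t    t·PV
  1        42.50        38.4964        38.4964
  2        42.50        34.8699        69.7398
  3        42.50        31.5851        94.7552
  4        42.50        28.6097       114.4386
  5        42.50        25.9145       129.5727
  6        42.50        23.4733       140.8399
  7     1,042.50       521.5459     3,650.8214
  Σ                    704.4948     4,238.6640
P = 704.4948; Macaulay duration = 4,238.6640 / 704.4948 = 6.01660 years.
Modified duration = D_Mac / (1 + y) = 6.01660 / 1.104 = 5.44982 years.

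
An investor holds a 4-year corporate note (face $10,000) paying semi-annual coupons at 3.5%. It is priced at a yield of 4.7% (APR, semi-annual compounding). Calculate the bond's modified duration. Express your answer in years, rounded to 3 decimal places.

3.675 years

Periodic yield y = 0.0235. First find Macaulay duration:
  t   CF        PV=CF/(1+0.0235)^t    t·PV
  1       175.00       170.9819       170.9819
  2       175.00       167.0561       334.1122
  3       175.00       163.2204       489.6613
  4       175.00       159.4728       637.8913
  5       175.00       155.8113       779.0563
  6       175.00       152.2338       913.4025
  7       175.00       148.7384     1,041.1688
  8    10,175.00     8,449.5123    67,596.0983
  Σ                  9,567.0270    71,962.3726
P = 9,567.0270; Macaulay duration = 71,962.3726 / 9,567.0270 = 7.52192 half-year periods = 3.76096 years.
Modified duration = D_Mac / (1 + y) = 3.76096 / 1.0235 = 3.67460 years.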